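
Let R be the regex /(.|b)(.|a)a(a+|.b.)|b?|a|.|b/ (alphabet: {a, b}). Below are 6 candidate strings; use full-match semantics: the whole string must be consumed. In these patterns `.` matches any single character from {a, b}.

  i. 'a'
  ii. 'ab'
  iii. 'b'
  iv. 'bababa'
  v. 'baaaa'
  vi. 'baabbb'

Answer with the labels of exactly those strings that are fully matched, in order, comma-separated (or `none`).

i, iii, v, vi

i → match
ii → no match
iii → match
iv → no match
v → match
vi → match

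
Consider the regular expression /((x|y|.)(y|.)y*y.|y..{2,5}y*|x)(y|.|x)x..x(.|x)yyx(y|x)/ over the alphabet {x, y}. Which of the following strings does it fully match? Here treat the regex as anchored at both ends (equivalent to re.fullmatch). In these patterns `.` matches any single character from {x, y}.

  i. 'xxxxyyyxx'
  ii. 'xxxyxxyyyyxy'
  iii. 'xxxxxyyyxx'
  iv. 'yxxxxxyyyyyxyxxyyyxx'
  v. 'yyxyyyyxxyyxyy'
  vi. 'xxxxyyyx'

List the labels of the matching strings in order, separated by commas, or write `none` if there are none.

iv

i → no match
ii → no match
iii → no match
iv → match
v → no match
vi → no match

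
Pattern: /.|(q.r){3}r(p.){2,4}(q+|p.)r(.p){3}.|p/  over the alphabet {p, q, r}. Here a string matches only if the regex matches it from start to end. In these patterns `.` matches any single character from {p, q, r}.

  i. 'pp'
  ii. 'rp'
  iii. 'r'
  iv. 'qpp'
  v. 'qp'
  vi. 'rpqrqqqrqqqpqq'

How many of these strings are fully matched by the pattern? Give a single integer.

1

i → no match
ii → no match
iii → match
iv → no match
v → no match
vi → no match
Total matched: 1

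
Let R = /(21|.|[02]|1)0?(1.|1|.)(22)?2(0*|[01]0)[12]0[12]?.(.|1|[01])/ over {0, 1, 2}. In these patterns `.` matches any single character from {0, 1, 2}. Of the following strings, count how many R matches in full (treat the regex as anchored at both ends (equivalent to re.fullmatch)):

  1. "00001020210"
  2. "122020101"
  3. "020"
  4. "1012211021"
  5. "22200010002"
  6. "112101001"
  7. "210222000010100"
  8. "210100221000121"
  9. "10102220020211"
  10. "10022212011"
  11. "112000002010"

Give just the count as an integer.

5

1. "00001020210" → no match
2. "122020101" → match
3. "020" → no match
4. "1012211021" → no match
5. "22200010002" → no match
6. "112101001" → match
7 → match
8 → no match
9 → match
10. "10022212011" → no match
11. "112000002010" → match
Total matched: 5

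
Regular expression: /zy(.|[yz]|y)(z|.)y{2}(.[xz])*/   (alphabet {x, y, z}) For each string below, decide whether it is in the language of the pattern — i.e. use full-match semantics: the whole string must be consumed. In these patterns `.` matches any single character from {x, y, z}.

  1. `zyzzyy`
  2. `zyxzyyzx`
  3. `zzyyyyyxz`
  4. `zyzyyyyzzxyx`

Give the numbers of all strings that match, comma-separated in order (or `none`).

1, 2, 4

1 → match
2 → match
3 → no match — must start with `zy`
4 → match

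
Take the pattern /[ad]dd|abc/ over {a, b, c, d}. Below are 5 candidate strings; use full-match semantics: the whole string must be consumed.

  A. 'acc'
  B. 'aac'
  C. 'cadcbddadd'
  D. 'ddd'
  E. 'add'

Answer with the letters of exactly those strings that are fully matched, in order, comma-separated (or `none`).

A → no match
B → no match
C → no match
D → match
E → match

D, E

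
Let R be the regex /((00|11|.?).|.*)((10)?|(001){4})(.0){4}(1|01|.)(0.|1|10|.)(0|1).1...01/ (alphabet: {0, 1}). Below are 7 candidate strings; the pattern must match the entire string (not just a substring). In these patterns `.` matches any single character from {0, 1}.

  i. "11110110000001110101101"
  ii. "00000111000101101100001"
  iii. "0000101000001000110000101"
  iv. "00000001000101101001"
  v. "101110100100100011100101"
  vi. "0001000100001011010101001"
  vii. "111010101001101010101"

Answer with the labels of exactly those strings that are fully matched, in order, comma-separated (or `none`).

iv

i → no match
ii → no match
iii → no match
iv → match
v → no match
vi → no match
vii → no match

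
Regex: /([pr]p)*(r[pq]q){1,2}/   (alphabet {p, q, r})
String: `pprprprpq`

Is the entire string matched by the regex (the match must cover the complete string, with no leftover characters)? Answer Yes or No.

Yes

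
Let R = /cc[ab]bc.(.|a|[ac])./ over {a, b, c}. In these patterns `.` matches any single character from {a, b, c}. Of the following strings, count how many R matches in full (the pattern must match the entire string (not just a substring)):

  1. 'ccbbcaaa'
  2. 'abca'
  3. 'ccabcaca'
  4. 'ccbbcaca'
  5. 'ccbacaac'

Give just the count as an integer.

1 → match
2 → no match — must start with 'cc'
3 → match
4 → match
5 → no match
Total matched: 3

3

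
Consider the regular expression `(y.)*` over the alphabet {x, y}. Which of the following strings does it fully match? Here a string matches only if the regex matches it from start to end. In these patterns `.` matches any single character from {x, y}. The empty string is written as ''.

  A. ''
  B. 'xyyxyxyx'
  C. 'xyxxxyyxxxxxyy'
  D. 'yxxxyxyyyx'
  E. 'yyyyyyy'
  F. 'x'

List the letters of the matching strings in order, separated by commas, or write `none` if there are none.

A. '' → match
B. 'xyyxyxyx' → no match
C → no match
D. 'yxxxyxyyyx' → no match
E. 'yyyyyyy' → no match
F. 'x' → no match

A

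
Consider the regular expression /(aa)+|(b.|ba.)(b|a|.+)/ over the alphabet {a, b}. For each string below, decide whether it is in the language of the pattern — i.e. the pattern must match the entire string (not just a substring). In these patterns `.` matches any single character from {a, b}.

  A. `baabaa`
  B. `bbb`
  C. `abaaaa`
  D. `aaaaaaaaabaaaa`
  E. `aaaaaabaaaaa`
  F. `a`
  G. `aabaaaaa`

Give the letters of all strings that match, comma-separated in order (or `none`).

A, B

A → match
B → match
C → no match
D → no match
E → no match
F → no match
G → no match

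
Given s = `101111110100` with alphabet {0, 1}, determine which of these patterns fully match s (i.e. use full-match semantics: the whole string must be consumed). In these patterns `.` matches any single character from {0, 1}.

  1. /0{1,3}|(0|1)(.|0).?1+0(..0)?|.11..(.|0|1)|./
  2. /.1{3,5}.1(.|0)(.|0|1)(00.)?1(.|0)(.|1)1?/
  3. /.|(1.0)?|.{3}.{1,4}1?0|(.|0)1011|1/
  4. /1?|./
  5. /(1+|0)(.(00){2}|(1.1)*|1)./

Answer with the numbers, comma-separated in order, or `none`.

1

1 → match
2 → no match
3 → no match
4 → no match
5 → no match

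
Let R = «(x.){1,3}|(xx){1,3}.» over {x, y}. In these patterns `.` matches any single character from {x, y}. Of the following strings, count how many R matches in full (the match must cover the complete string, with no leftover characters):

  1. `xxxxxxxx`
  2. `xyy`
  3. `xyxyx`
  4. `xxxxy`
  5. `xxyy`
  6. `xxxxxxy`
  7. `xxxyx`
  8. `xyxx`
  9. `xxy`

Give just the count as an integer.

1 → no match
2 → no match
3 → no match
4 → match
5 → no match
6 → match
7 → no match
8 → match
9 → match
Total matched: 4

4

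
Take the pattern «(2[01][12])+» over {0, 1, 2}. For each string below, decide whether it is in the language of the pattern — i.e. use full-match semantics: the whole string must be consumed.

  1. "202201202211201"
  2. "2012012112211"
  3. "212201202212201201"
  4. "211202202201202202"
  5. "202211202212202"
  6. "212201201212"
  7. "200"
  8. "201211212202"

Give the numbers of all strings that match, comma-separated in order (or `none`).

1, 3, 4, 5, 6, 8

1 → match
2 → no match
3 → match
4 → match
5 → match
6 → match
7 → no match
8 → match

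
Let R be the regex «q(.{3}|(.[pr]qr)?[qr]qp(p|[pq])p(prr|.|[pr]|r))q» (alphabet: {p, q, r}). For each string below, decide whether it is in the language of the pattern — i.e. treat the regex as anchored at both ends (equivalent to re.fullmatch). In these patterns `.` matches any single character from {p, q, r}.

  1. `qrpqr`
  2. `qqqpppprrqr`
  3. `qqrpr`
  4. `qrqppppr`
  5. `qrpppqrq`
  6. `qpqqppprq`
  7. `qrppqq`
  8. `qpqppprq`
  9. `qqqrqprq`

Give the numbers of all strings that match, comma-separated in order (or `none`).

none

1. `qrpqr` → no match — must end with `q`
2. `qqqpppprrqr` → no match — must end with `q`
3. `qqrpr` → no match — must end with `q`
4. `qrqppppr` → no match — must end with `q`
5. `qrpppqrq` → no match
6. `qpqqppprq` → no match
7. `qrppqq` → no match
8. `qpqppprq` → no match
9. `qqqrqprq` → no match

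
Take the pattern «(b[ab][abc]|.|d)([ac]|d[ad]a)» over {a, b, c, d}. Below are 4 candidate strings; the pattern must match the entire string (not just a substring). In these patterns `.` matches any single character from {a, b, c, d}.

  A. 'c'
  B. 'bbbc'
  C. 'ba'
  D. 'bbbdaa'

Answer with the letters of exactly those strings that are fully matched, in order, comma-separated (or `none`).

B, C, D

A → no match
B → match
C → match
D → match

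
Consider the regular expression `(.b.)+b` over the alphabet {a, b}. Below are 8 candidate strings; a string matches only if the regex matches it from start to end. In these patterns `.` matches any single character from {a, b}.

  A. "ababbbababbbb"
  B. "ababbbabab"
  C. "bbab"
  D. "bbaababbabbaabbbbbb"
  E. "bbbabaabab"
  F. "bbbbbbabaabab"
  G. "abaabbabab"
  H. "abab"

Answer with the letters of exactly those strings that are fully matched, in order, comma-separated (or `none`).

A → match
B → match
C → match
D → match
E → match
F → match
G → match
H → match

A, B, C, D, E, F, G, H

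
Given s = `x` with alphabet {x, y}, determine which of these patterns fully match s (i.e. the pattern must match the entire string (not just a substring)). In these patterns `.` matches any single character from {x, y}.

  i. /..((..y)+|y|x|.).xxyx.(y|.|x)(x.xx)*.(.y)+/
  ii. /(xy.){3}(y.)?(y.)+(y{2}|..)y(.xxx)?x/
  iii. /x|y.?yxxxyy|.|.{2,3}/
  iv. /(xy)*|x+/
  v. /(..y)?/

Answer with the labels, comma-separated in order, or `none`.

i → no match — must end with `y`
ii → no match — must start with `xy`
iii → match
iv → match
v → no match

iii, iv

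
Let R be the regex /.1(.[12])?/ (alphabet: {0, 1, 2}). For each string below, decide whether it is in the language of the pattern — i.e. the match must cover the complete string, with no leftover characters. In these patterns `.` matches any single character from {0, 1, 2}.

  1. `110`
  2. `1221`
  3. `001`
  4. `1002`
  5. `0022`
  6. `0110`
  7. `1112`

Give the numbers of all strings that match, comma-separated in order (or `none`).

7

1 → no match
2 → no match
3 → no match
4 → no match
5 → no match
6 → no match
7 → match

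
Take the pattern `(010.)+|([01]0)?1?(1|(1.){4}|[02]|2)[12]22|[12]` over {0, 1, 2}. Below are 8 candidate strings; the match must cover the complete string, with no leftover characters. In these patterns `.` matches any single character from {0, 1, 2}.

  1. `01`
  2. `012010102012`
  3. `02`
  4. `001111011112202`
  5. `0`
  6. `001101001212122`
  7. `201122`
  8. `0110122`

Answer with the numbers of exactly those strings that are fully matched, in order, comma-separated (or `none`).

none

1. `01` → no match
2. `012010102012` → no match
3. `02` → no match
4 → no match
5. `0` → no match
6 → no match
7. `201122` → no match
8. `0110122` → no match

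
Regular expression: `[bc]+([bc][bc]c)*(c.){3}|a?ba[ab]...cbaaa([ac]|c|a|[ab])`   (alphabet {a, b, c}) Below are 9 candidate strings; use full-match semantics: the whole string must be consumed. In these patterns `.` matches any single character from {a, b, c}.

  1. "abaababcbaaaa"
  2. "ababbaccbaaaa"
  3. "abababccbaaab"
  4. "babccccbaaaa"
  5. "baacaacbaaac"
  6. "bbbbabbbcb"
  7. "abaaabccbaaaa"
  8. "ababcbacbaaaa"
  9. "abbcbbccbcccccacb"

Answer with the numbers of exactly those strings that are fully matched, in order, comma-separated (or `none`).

1, 2, 3, 4, 5, 7, 8

1 → match
2 → match
3 → match
4 → match
5 → match
6 → no match
7 → match
8 → match
9 → no match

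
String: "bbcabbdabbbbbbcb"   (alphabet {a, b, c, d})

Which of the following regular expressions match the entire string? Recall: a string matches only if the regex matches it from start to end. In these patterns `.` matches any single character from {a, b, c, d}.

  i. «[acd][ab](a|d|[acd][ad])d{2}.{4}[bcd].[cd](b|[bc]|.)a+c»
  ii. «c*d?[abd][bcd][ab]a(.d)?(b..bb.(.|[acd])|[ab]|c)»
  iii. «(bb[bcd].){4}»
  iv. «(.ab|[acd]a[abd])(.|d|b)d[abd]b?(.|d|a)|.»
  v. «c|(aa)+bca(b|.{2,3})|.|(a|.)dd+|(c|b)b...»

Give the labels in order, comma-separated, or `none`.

iii

i → no match — must end with "ac"
ii → no match
iii → match
iv → no match
v → no match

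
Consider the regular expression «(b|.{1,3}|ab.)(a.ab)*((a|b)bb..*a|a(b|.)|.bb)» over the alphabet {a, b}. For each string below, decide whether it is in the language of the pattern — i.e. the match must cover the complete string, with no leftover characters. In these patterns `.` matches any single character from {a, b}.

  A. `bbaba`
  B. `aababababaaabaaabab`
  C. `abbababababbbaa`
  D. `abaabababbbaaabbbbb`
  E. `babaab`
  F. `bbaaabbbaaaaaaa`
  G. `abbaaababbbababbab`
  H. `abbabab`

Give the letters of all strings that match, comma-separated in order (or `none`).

A → no match
B → match
C → no match
D → no match
E → no match
F → no match
G → no match
H → no match

B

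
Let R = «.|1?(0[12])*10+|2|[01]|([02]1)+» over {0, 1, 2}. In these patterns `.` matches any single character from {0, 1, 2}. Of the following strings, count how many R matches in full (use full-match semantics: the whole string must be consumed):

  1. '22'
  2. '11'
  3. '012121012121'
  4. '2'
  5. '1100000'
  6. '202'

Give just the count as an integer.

3

1 → no match
2 → no match
3 → match
4 → match
5 → match
6 → no match
Total matched: 3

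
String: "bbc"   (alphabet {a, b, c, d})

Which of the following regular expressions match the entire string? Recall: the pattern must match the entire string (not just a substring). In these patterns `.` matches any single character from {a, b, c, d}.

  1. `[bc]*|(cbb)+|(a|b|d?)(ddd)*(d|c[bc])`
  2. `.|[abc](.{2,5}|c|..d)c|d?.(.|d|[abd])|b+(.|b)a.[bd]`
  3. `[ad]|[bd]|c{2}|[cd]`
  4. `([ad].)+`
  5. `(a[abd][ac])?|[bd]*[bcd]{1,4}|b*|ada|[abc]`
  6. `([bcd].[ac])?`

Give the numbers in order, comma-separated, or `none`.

1, 5, 6

1 → match
2 → no match
3 → no match
4 → no match
5 → match
6 → match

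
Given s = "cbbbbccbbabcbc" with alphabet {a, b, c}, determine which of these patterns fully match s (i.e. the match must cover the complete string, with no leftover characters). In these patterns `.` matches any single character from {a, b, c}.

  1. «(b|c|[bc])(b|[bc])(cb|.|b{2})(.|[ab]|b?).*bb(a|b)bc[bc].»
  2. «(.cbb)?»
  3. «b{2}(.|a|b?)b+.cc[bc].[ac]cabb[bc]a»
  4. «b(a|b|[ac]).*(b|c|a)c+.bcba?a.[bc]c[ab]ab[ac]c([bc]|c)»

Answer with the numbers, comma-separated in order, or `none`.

1 → match
2 → no match
3 → no match — must start with "b"
4 → no match — must start with "b"

1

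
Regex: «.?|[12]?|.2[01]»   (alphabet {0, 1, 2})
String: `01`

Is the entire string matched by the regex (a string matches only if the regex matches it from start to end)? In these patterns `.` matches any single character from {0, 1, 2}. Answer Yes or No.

No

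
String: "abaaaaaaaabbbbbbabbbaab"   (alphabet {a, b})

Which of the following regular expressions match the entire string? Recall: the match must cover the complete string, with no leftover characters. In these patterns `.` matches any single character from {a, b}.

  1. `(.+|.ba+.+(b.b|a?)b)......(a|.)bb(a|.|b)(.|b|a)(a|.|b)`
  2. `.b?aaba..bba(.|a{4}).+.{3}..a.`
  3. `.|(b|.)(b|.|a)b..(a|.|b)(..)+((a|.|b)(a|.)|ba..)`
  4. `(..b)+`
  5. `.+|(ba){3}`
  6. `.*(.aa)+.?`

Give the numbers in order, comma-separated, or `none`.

1, 5, 6

1 → match
2 → no match
3 → no match
4 → no match
5 → match
6 → match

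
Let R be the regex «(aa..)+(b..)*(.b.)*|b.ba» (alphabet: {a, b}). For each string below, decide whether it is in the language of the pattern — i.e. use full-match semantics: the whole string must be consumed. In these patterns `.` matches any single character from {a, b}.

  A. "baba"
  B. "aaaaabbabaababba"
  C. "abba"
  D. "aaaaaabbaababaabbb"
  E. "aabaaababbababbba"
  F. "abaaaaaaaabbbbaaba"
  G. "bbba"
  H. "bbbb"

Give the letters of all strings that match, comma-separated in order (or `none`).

A, B, D, E, G

A. "baba" → match
B → match
C. "abba" → no match
D → match
E → match
F → no match
G. "bbba" → match
H. "bbbb" → no match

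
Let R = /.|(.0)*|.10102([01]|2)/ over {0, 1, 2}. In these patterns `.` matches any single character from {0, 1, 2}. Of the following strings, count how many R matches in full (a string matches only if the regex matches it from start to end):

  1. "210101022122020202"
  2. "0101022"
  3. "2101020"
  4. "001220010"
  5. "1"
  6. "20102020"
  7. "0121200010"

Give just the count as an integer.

1 → no match
2. "0101022" → match
3. "2101020" → match
4. "001220010" → no match
5. "1" → match
6. "20102020" → match
7. "0121200010" → no match
Total matched: 4

4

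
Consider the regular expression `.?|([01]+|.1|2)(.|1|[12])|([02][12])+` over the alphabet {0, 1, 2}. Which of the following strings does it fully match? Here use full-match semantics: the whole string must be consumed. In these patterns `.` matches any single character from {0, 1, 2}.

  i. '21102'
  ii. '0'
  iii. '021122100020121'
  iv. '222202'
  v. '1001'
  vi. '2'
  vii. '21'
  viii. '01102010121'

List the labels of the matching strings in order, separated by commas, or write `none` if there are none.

ii, iv, v, vi, vii

i → no match
ii → match
iii → no match
iv → match
v → match
vi → match
vii → match
viii → no match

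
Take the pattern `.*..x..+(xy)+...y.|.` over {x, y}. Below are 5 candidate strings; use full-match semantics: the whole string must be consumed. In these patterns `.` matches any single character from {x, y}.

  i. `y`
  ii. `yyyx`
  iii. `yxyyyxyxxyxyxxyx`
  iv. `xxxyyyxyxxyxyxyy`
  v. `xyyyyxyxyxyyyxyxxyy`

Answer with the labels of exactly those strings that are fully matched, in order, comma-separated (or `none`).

i, iv

i → match
ii → no match
iii → no match
iv → match
v → no match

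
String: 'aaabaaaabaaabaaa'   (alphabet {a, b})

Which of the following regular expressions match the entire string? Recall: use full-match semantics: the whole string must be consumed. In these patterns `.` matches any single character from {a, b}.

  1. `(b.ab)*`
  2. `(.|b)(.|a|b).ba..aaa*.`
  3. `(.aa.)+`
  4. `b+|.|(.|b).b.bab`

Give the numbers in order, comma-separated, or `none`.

3

1 → no match
2 → no match
3 → match
4 → no match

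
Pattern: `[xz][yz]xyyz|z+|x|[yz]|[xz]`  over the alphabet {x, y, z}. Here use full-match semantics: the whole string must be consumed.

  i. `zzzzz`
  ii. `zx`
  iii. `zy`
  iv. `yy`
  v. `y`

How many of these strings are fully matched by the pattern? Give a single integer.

2

i → match
ii → no match
iii → no match
iv → no match
v → match
Total matched: 2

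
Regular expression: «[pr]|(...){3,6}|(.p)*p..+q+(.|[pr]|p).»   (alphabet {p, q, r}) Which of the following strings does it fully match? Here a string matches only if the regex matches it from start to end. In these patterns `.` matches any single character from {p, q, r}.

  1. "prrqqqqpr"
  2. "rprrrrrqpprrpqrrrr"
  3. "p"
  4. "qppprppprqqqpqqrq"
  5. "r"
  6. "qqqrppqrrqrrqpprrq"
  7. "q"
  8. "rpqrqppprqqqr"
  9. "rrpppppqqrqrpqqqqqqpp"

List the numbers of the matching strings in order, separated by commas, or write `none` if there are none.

1, 2, 3, 4, 5, 6

1 → match
2 → match
3 → match
4 → match
5 → match
6 → match
7 → no match
8 → no match
9 → no match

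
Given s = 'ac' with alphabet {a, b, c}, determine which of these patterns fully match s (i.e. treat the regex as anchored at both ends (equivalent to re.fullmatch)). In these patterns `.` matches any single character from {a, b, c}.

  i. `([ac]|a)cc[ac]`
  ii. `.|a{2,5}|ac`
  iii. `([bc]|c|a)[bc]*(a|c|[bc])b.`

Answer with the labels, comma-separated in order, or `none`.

ii

i → no match
ii → match
iii → no match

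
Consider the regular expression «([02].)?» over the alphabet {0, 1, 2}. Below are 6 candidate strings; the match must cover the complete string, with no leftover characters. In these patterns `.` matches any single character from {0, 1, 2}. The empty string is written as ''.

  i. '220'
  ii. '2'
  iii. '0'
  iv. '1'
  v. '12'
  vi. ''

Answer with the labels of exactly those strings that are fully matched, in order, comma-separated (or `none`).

vi

i. '220' → no match
ii. '2' → no match
iii. '0' → no match
iv. '1' → no match
v. '12' → no match
vi. '' → match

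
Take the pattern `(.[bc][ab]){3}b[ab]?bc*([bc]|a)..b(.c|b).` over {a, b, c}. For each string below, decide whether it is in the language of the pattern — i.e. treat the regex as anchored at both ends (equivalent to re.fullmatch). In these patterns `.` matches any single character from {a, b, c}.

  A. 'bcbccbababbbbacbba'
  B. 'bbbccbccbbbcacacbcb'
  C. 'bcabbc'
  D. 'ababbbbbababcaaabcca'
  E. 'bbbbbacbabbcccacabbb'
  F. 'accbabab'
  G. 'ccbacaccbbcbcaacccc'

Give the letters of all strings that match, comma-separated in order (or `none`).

A → match
B → no match
C → no match
D → match
E → match
F → no match
G → no match

A, D, E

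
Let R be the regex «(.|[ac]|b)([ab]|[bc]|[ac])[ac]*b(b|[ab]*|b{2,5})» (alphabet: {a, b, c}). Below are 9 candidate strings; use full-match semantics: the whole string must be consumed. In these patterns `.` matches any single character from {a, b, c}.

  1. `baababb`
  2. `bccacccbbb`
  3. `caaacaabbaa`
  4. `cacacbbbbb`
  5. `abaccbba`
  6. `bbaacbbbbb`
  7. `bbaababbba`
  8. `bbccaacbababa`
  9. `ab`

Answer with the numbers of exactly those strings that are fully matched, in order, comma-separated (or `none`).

1, 2, 3, 4, 5, 6, 7, 8

1. `baababb` → match
2. `bccacccbbb` → match
3. `caaacaabbaa` → match
4. `cacacbbbbb` → match
5. `abaccbba` → match
6. `bbaacbbbbb` → match
7. `bbaababbba` → match
8 → match
9. `ab` → no match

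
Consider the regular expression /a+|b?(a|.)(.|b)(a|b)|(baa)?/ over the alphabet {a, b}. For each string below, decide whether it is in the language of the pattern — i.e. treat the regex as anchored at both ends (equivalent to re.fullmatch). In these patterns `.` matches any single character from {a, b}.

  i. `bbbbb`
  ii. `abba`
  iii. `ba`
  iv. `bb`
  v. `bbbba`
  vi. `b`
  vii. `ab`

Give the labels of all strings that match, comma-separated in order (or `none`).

i → no match
ii → no match
iii → no match
iv → no match
v → no match
vi → no match
vii → no match

none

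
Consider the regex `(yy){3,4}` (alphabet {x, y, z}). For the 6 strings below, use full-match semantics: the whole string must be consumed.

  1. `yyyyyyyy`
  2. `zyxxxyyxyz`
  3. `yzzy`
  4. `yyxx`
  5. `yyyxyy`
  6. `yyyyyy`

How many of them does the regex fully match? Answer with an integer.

2

1 → match
2 → no match — must start with `yy`
3 → no match — must start with `yy`
4 → no match — must end with `yy`
5 → no match
6 → match
Total matched: 2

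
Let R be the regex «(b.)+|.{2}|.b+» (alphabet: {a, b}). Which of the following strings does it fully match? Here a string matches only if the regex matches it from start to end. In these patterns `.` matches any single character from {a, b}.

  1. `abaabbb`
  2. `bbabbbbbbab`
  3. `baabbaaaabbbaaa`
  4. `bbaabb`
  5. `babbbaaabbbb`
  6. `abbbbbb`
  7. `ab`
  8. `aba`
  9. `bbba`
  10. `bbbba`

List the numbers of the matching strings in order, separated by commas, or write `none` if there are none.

1 → no match
2 → no match
3 → no match
4 → no match
5 → no match
6 → match
7 → match
8 → no match
9 → match
10 → no match

6, 7, 9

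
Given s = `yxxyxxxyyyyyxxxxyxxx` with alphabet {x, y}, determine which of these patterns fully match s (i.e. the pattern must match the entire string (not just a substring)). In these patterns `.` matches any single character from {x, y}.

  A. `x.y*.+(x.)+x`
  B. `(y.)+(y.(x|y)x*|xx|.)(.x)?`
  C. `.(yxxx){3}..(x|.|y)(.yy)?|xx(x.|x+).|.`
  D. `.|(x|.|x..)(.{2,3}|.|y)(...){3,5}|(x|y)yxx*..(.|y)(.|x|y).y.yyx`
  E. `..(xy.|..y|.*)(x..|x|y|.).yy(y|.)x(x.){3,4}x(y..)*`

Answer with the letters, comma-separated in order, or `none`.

A → no match — must start with `x`
B → no match
C → no match
D → no match
E → match

E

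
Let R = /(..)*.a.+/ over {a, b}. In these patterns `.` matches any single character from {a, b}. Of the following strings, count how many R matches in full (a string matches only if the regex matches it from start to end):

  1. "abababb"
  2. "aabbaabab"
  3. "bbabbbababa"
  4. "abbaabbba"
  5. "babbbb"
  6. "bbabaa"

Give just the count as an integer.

3

1. "abababb" → no match
2. "aabbaabab" → match
3. "bbabbbababa" → no match
4. "abbaabbba" → match
5. "babbbb" → match
6. "bbabaa" → no match
Total matched: 3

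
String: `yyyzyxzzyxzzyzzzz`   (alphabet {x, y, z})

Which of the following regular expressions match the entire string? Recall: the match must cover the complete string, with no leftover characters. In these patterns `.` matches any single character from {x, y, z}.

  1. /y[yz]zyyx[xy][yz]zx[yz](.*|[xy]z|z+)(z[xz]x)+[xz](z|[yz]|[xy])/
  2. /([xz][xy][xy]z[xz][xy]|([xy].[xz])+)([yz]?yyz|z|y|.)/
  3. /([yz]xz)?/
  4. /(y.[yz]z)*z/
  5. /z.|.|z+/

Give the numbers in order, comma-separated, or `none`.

4

1 → no match
2 → no match
3 → no match
4 → match
5 → no match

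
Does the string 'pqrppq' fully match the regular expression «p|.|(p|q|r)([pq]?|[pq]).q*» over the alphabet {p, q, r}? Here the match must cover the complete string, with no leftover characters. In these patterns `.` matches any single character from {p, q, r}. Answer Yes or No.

No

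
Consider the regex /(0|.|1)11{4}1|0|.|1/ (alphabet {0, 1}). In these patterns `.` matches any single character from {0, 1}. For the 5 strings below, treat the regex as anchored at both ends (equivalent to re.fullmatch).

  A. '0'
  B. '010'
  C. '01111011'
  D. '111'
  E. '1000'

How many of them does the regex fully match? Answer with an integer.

1

A → match
B → no match
C → no match
D → no match
E → no match
Total matched: 1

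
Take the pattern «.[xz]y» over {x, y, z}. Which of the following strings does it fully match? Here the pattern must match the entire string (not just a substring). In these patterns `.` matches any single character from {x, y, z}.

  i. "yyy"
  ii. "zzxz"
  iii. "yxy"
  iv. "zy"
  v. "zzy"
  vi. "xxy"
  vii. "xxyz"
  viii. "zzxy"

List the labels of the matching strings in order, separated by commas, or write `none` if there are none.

iii, v, vi

i → no match
ii → no match — must end with "y"
iii → match
iv → no match
v → match
vi → match
vii → no match — must end with "y"
viii → no match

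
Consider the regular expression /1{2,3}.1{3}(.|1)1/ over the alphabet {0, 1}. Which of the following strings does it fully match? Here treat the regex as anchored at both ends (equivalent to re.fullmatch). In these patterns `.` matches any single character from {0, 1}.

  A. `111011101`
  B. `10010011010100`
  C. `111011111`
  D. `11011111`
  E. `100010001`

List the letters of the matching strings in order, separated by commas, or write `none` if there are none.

A, C, D

A → match
B → no match — must end with `1`
C → match
D → match
E → no match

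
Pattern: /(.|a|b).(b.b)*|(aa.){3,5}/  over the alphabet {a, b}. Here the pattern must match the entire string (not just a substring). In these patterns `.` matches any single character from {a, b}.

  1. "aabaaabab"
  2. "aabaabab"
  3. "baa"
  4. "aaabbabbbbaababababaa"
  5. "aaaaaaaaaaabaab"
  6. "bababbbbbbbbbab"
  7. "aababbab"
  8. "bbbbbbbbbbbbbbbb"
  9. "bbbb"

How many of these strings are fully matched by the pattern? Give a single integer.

2

1. "aabaaabab" → no match
2. "aabaabab" → no match
3. "baa" → no match
4 → no match
5 → match
6 → no match
7. "aababbab" → match
8 → no match
9. "bbbb" → no match
Total matched: 2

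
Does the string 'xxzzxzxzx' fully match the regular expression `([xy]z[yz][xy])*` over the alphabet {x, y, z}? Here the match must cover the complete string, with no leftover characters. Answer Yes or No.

No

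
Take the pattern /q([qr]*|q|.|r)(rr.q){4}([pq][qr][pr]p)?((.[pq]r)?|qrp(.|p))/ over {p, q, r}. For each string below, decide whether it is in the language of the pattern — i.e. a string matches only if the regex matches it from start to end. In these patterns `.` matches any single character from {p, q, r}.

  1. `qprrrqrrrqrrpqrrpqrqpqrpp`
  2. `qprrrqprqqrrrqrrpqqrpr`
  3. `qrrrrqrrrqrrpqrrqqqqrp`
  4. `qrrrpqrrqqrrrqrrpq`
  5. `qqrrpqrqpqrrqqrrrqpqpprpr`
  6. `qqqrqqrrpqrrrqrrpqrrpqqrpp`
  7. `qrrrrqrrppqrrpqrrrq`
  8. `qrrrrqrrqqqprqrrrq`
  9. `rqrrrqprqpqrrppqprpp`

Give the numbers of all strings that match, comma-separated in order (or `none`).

1 → no match
2 → no match
3 → match
4 → match
5 → no match
6 → match
7 → no match
8 → no match
9 → no match — must start with `q`

3, 4, 6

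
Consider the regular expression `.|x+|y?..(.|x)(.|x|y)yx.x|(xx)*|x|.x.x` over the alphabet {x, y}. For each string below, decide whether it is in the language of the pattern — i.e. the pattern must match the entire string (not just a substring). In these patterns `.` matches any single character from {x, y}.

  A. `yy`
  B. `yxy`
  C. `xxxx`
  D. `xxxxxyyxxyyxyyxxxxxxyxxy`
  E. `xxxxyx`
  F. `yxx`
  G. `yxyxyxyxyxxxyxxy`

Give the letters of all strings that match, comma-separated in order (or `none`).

C

A → no match
B → no match
C → match
D → no match
E → no match
F → no match
G → no match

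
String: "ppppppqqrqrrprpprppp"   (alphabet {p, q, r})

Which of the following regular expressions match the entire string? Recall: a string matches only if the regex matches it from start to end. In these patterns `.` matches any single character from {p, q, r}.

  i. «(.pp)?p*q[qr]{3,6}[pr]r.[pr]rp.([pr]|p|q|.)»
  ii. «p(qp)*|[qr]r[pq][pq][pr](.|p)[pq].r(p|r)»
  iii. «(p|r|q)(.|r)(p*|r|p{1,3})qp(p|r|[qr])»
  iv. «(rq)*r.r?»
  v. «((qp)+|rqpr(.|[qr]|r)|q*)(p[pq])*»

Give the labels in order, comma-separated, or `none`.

i → match
ii → no match
iii → no match
iv → no match
v → no match

i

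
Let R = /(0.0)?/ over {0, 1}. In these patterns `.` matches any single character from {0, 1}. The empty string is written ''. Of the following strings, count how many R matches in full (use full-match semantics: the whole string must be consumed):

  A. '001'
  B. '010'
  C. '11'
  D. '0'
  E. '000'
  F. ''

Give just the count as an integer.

A → no match
B → match
C → no match
D → no match
E → match
F → match
Total matched: 3

3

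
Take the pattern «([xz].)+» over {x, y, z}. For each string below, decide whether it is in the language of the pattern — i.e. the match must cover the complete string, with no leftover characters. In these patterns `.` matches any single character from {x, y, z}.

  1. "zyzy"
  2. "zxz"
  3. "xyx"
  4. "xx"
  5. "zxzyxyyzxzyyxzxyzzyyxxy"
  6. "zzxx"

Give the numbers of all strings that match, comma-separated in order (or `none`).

1 → match
2 → no match
3 → no match
4 → match
5 → no match
6 → match

1, 4, 6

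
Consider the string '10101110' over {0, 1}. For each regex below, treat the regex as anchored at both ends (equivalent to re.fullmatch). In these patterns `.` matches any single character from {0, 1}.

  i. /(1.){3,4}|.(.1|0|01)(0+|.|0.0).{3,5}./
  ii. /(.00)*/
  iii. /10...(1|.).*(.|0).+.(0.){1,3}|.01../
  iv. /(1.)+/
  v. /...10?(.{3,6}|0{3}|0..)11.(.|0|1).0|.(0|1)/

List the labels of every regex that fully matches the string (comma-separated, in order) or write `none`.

i → match
ii → no match
iii → no match
iv → match
v → no match

i, iv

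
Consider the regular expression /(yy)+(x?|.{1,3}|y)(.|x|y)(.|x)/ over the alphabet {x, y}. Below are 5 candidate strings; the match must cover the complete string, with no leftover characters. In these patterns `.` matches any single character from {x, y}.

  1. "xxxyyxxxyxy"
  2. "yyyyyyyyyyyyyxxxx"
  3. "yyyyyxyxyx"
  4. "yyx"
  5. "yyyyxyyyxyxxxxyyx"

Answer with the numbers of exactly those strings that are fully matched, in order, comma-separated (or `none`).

2

1. "xxxyyxxxyxy" → no match — must start with "yy"
2 → match
3. "yyyyyxyxyx" → no match
4. "yyx" → no match
5 → no match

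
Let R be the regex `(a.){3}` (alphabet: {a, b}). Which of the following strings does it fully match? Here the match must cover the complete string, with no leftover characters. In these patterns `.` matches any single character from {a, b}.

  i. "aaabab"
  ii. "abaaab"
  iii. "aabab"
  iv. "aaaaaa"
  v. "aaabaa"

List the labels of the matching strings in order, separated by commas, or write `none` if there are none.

i → match
ii → match
iii → no match
iv → match
v → match

i, ii, iv, v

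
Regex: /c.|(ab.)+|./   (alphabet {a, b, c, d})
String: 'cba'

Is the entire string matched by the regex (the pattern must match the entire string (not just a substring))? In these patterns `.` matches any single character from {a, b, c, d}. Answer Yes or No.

No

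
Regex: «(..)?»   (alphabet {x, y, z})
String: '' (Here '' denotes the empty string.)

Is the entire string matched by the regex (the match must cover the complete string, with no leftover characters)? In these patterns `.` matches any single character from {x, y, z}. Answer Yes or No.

Yes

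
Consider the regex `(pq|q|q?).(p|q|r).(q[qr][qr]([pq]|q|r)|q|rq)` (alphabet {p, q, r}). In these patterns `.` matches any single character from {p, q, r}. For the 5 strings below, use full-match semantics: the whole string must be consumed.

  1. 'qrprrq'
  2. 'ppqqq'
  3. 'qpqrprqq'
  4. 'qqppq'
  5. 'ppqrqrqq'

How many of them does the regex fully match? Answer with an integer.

2

1 → match
2 → no match
3 → no match
4 → match
5 → no match
Total matched: 2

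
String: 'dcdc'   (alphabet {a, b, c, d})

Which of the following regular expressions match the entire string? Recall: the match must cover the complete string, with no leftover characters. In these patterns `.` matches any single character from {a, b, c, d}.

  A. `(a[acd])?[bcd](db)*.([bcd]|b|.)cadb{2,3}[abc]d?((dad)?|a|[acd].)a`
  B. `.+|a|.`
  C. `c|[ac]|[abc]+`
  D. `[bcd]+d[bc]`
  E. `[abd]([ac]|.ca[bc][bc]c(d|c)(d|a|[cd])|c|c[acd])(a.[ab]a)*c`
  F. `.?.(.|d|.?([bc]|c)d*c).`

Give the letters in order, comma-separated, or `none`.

B, D, E, F

A → no match — must end with 'a'
B → match
C → no match
D → match
E → match
F → match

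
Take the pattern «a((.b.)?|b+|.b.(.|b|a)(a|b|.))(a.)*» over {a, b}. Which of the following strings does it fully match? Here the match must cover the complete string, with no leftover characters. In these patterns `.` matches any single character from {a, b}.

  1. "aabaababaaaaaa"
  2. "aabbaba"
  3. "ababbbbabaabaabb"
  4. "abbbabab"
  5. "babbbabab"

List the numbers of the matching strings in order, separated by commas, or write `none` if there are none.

1, 4

1 → match
2. "aabbaba" → no match
3 → no match
4. "abbbabab" → match
5. "babbbabab" → no match — must start with "a"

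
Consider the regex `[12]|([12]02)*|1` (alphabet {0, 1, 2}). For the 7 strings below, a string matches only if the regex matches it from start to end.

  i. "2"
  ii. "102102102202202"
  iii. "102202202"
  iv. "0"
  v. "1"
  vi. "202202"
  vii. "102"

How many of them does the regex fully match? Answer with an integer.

i → match
ii → match
iii → match
iv → no match
v → match
vi → match
vii → match
Total matched: 6

6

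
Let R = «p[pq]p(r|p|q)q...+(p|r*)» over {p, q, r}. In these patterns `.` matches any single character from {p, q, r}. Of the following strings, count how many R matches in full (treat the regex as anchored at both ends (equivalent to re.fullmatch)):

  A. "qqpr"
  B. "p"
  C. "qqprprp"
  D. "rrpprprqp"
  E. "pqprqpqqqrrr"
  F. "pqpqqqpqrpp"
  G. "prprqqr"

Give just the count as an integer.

2

A → no match — must start with "p"
B → no match
C → no match — must start with "p"
D → no match — must start with "p"
E → match
F → match
G → no match
Total matched: 2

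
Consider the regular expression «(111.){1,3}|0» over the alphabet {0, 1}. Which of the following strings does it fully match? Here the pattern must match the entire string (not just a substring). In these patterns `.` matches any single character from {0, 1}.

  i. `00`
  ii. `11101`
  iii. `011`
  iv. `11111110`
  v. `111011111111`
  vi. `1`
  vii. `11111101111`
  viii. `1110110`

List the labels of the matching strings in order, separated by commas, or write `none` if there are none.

i. `00` → no match
ii. `11101` → no match
iii. `011` → no match
iv. `11111110` → match
v. `111011111111` → match
vi. `1` → no match
vii. `11111101111` → no match
viii. `1110110` → no match

iv, v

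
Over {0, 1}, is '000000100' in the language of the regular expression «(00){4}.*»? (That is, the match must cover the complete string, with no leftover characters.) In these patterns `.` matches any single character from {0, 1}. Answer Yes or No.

No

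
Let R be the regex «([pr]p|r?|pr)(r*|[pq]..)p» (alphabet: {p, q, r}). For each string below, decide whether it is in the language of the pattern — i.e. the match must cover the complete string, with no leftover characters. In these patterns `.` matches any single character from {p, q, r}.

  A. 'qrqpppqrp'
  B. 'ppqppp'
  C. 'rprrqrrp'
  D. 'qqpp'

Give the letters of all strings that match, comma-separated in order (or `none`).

B, D

A. 'qrqpppqrp' → no match
B. 'ppqppp' → match
C. 'rprrqrrp' → no match
D. 'qqpp' → match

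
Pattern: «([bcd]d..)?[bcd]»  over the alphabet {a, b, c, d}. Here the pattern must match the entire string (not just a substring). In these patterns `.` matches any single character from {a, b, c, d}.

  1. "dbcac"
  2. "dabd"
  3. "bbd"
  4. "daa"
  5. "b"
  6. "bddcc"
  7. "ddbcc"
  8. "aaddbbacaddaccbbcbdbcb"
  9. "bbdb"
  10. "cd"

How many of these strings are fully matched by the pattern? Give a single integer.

3

1. "dbcac" → no match
2. "dabd" → no match
3. "bbd" → no match
4. "daa" → no match
5. "b" → match
6. "bddcc" → match
7. "ddbcc" → match
8 → no match
9. "bbdb" → no match
10. "cd" → no match
Total matched: 3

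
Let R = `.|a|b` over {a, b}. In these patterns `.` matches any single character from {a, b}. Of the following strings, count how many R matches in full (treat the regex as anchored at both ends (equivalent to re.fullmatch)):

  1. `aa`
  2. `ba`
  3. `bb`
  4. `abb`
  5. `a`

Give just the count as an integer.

1

1. `aa` → no match
2. `ba` → no match
3. `bb` → no match
4. `abb` → no match
5. `a` → match
Total matched: 1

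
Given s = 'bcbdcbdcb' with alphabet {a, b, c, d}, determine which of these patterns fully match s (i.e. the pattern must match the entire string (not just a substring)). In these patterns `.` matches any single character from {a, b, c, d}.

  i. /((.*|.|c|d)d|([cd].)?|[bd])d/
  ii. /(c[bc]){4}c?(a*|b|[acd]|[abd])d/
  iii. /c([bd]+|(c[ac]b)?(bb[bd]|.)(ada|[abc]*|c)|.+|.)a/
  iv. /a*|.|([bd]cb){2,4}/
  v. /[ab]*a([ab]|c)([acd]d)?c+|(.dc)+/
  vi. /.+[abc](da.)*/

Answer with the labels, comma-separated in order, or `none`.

iv, vi

i → no match — must end with 'd'
ii → no match — must start with 'c'
iii → no match — must start with 'c'
iv → match
v → no match
vi → match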